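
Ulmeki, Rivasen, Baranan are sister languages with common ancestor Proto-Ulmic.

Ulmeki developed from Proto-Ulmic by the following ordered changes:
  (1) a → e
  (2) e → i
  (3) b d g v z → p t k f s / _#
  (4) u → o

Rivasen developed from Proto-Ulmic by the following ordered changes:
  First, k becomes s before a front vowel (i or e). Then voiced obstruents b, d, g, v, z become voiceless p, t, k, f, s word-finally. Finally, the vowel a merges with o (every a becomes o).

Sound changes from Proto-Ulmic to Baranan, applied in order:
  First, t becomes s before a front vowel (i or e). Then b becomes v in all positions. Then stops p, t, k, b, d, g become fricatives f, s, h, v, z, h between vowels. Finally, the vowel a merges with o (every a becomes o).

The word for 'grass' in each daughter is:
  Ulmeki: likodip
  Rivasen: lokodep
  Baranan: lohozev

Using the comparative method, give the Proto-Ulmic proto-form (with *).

Position 5: Ulmeki has d, Rivasen has d, Baranan has z. Ulmeki preserves d here (none of its changes turn any other segment into d), so the proto-segment is *d.
Position 3: Ulmeki has k, Rivasen has k, Baranan has h. Taking the neighbouring segments as reconstructed: Ulmeki k can only go back to *k; Rivasen k can only go back to *k; Baranan h could go back to *k or *g or *h — the one source consistent with every daughter is *k.
Position 7: Ulmeki has p, Rivasen has p, Baranan has v. Taking the neighbouring segments as reconstructed: Ulmeki p could go back to *p or *b; Rivasen p could go back to *p or *b; Baranan v could go back to *b or *v — the one source consistent with every daughter is *b.
Continuing position by position gives *lakodeb; check it forward:
Ulmeki: start from *lakodeb.
  rule 1 (vowel merger): lakodeb → lekodeb
  rule 2 (vowel merger): lekodeb → likodib
  rule 3 (final devoicing): likodib → likodip
  rule 4: no change — likodip
  ⇒ Ulmeki likodip
Rivasen: start from *lakodeb.
  rule 1: no change — lakodeb
  rule 2 (final devoicing): lakodeb → lakodep
  rule 3 (vowel merger): lakodep → lokodep
  ⇒ Rivasen lokodep
Baranan: start from *lakodeb.
  rule 1: no change — lakodeb
  rule 2 (unconditioned shift): lakodeb → lakodev
  rule 3 (intervocalic lenition): lakodev → lahozev
  rule 4 (vowel merger): lahozev → lohozev
  ⇒ Baranan lohozev
Only *lakodeb yields all of Ulmeki likodip, Rivasen lokodep, Baranan lohozev.

*lakodeb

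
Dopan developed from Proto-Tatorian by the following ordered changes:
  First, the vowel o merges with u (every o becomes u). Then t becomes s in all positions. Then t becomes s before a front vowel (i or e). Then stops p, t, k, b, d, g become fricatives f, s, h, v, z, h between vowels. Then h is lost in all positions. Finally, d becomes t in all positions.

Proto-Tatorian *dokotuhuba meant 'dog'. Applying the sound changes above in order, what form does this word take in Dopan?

tuusuuva

Dopan: *dokotuhuba
  dokotuhuba → dukutuhuba   [vowel merger]
  dukutuhuba → dukusuhuba   [unconditioned shift]
  dukusuhuba (rule 3 does not apply)
  dukusuhuba → duhusuhuva   [intervocalic lenition]
  duhusuhuva → duusuuva   [h-loss]
  duusuuva → tuusuuva   [unconditioned shift]
  giving Dopan tuusuuva.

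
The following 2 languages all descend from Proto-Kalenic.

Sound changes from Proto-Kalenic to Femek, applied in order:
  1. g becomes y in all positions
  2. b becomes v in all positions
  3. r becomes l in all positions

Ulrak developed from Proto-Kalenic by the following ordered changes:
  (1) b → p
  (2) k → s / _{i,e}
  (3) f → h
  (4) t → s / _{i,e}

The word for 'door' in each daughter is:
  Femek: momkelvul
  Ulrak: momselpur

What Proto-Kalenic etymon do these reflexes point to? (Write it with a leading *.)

Position 4: Femek has k, Ulrak has s. Femek preserves k here (none of its changes turn any other segment into k), so the proto-segment is *k.
Position 7: Femek has v, Ulrak has p. Taking the neighbouring segments as reconstructed: Femek v could go back to *b or *v; Ulrak p could go back to *p or *b — the one source consistent with every daughter is *b.
Position 9: Femek has l, Ulrak has r. Ulrak preserves r here (none of its changes turn any other segment into r), so the proto-segment is *r.
The remaining positions agree across the daughters. Check the candidate against every language:
Femek: *momkelbur
  momkelbur (rule 1 does not apply)
  momkelbur → momkelvur   [unconditioned shift]
  momkelvur → momkelvul   [unconditioned shift]
  giving Femek momkelvul.
Ulrak: *momkelbur
  momkelbur → momkelpur   [unconditioned shift]
  momkelpur → momselpur   [palatalisation]
  momselpur (rule 3 does not apply)
  momselpur (rule 4 does not apply)
  giving Ulrak momselpur.
*momkelbur is the unique common source.

*momkelbur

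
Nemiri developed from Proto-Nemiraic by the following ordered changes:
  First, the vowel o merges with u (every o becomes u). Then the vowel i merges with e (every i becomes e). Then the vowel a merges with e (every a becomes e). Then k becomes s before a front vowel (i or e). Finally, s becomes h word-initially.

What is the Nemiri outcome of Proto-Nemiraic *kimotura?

hemuture

Nemiri: *kimotura > kimutura > kemutura > kemuture > semuture > hemuture  (by vowel merger, vowel merger, vowel merger, palatalisation, debuccalisation)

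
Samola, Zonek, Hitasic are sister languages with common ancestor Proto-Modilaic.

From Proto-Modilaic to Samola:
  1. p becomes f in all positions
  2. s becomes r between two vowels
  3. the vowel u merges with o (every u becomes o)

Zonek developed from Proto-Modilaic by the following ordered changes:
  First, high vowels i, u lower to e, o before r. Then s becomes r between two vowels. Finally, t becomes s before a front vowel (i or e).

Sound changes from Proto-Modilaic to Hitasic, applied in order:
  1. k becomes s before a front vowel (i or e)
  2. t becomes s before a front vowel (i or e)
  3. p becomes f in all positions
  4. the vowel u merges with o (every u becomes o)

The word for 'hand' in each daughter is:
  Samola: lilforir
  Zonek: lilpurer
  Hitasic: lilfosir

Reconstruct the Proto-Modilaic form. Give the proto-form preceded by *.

Position 5: Samola has o, Zonek has u, Hitasic has o. Zonek preserves u here (none of its changes turn any other segment into u), so the proto-segment is *u.
Position 7: Samola has i, Zonek has e, Hitasic has i. Samola preserves i here (none of its changes turn any other segment into i), so the proto-segment is *i.
Continuing position by position gives *lilpusir; check it forward:
Samola: start from *lilpusir.
  rule 1 (unconditioned shift): lilpusir → lilfusir
  rule 2 (rhotacism): lilfusir → lilfurir
  rule 3 (vowel merger): lilfurir → lilforir
  ⇒ Samola lilforir
Zonek: start from *lilpusir.
  rule 1 (pre-rhotic lowering): lilpusir → lilpuser
  rule 2 (rhotacism): lilpuser → lilpurer
  rule 3: no change — lilpurer
  ⇒ Zonek lilpurer
Hitasic: *lilpusir > lilfusir > lilfosir  (by unconditioned shift, vowel merger)
*lilpusir is the unique common source.

*lilpusir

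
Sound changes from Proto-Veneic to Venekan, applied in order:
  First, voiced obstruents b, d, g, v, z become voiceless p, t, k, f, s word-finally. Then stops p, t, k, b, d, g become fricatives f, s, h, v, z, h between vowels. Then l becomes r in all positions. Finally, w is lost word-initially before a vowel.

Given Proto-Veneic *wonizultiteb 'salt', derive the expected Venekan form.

Venekan: *wonizultiteb > wonizultitep > wonizultisep > wonizurtisep > onizurtisep  (by final devoicing, intervocalic lenition, unconditioned shift, glide loss)

onizurtisep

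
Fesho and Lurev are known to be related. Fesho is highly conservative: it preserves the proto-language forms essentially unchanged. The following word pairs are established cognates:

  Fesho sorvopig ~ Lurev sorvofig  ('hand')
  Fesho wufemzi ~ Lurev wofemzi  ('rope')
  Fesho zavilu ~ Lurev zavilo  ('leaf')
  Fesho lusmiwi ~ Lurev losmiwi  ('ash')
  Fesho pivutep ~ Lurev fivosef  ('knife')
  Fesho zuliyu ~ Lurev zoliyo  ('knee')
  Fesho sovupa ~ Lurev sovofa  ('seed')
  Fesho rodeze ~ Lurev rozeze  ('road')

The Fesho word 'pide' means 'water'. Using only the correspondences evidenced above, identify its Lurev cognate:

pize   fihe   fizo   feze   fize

pivutep ~ fivosef — Fesho p corresponds to Lurev f word-initially before a front vowel.
rodeze ~ rozeze — Fesho d corresponds to Lurev z between vowels (before a front vowel).
Applying these to Fesho 'pide':
  pide → fide   (p→f word-initially before a front vowel)
  fide → fize   (d→z between vowels (before a front vowel))
So the Lurev cognate is 'fize'.

fize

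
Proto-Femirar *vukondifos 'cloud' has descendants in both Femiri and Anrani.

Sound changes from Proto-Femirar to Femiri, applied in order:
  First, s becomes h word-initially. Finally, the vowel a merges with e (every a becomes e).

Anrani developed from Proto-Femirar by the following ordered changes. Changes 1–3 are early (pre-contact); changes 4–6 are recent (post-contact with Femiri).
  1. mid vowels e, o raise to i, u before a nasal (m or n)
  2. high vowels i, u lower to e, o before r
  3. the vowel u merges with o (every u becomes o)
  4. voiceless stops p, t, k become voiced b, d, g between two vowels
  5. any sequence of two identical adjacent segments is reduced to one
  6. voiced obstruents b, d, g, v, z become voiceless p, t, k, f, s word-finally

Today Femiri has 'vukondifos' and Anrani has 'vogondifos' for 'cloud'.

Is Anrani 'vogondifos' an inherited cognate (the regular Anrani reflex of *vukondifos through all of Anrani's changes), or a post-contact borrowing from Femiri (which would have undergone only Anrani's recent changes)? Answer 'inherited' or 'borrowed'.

If inherited, *vukondifos would pass through all of Anrani's changes:
Anrani: *vukondifos
  vukondifos → vukundifos   [pre-nasal raising]
  vukundifos (rule 2 does not apply)
  vukundifos → vokondifos   [vowel merger]
  vokondifos → vogondifos   [intervocalic voicing]
  vogondifos (rule 5 does not apply)
  vogondifos (rule 6 does not apply)
  giving Anrani vogondifos.
If borrowed from Femiri 'vukondifos' after the early changes, it would undergo only the recent ones:
  rule 4 (intervocalic voicing): vukondifos → vugondifos
  rule 5 (degemination): no change (vugondifos)
  rule 6 (final devoicing): no change (vugondifos)
  ⇒ as a loan: vugondifos
Anrani 'vogondifos' matches the inherited outcome exactly, so it is an inherited cognate, not a loan.

inherited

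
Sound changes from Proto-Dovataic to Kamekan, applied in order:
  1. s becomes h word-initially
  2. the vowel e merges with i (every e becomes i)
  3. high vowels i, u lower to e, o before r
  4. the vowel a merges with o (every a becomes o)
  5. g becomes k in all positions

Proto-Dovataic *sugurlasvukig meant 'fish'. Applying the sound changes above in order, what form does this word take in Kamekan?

Kamekan: *sugurlasvukig
  sugurlasvukig → hugurlasvukig   [debuccalisation]
  hugurlasvukig (rule 2 does not apply)
  hugurlasvukig → hugorlasvukig   [pre-rhotic lowering]
  hugorlasvukig → hugorlosvukig   [vowel merger]
  hugorlosvukig → hukorlosvukik   [unconditioned shift]
  giving Kamekan hukorlosvukik.

hukorlosvukik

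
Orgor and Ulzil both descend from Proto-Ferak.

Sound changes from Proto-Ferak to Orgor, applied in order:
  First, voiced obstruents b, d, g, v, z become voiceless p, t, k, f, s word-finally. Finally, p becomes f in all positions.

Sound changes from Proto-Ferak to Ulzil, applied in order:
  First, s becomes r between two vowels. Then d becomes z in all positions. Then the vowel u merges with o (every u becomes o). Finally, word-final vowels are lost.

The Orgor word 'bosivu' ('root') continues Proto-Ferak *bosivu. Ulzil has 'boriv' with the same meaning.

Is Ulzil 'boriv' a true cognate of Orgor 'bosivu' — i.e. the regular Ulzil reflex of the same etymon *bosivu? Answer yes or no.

Derive the expected Ulzil reflex of *bosivu:
Ulzil: start from *bosivu.
  rule 1 (rhotacism): bosivu → borivu
  rule 2: no change — borivu
  rule 3 (vowel merger): borivu → borivo
  rule 4 (apocope): borivo → boriv
  ⇒ Ulzil boriv
Ulzil 'boriv' matches the regular reflex exactly, so the pair is cognate.

yes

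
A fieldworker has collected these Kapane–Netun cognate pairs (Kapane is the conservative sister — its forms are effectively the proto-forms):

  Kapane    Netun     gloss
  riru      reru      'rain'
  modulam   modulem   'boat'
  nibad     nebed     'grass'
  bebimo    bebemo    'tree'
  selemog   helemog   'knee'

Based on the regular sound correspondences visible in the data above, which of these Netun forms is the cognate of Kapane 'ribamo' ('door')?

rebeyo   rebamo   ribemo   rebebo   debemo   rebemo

rebemo

nibad ~ nebed — Kapane i corresponds to Netun e after a consonant, before a labial obstruent.
modulam ~ modulem — Kapane a corresponds to Netun e after a consonant, before a nasal.
Applying these to Kapane 'ribamo':
  ribamo → rebamo   (i→e after a consonant, before a labial obstruent)
  rebamo → rebemo   (a→e after a consonant, before a nasal)
So the Netun cognate is 'rebemo'.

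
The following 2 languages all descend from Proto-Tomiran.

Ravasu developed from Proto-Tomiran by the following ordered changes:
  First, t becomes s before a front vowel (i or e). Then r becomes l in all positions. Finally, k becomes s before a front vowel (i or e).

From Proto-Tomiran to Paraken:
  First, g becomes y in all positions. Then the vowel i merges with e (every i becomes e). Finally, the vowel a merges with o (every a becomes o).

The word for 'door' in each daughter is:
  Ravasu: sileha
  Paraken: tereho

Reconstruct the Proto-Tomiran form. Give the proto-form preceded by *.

*tireha

Position 3: Ravasu has l, Paraken has r. Paraken preserves r here (none of its changes turn any other segment into r), so the proto-segment is *r.
Position 2: Ravasu has i, Paraken has e. Ravasu preserves i here (none of its changes turn any other segment into i), so the proto-segment is *i.
This points to *tireha. Verify forward in each daughter:
Ravasu: *tireha
  tireha → sireha   [palatalisation]
  sireha → sileha   [unconditioned shift]
  sileha (rule 3 does not apply)
  giving Ravasu sileha.
Paraken: start from *tireha.
  rule 1: no change — tireha
  rule 2 (vowel merger): tireha → tereha
  rule 3 (vowel merger): tereha → tereho
  ⇒ Paraken tereho
*tireha is the unique common source.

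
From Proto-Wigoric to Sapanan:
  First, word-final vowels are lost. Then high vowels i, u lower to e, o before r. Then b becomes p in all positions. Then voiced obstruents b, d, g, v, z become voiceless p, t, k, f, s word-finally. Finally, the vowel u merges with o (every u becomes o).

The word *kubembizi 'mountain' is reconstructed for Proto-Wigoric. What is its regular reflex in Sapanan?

Sapanan: start from *kubembizi.
  rule 1 (apocope): kubembizi → kubembiz
  rule 2: no change — kubembiz
  rule 3 (unconditioned shift): kubembiz → kupempiz
  rule 4 (final devoicing): kupempiz → kupempis
  rule 5 (vowel merger): kupempis → kopempis
  ⇒ Sapanan kopempis

kopempis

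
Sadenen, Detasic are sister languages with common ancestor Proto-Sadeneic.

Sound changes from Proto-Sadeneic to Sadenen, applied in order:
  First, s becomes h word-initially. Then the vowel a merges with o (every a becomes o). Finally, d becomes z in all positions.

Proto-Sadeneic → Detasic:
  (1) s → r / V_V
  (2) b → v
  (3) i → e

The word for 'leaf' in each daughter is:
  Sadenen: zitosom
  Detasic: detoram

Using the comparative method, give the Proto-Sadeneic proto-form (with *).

Position 5: Sadenen has s, Detasic has r. Sadenen preserves s here (none of its changes turn any other segment into s), so the proto-segment is *s.
Position 2: Sadenen has i, Detasic has e. Sadenen preserves i here (none of its changes turn any other segment into i), so the proto-segment is *i.
Verify the candidate proto-form against each daughter:
Sadenen: *ditosam > ditosom > zitosom  (by vowel merger, unconditioned shift)
Detasic: start from *ditosam.
  rule 1 (rhotacism): ditosam → ditoram
  rule 2: no change — ditoram
  rule 3 (vowel merger): ditoram → detoram
  ⇒ Detasic detoram
*ditosam is the unique common source.

*ditosam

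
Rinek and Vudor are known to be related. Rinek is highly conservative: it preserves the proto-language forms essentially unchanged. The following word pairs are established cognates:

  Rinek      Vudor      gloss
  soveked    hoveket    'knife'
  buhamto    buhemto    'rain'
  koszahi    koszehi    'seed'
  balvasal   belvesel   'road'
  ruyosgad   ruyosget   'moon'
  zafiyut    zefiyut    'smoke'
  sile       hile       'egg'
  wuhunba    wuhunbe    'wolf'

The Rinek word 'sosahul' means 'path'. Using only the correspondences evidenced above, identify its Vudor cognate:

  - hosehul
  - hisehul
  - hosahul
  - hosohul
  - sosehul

hosehul

soveked ~ hoveket — Rinek s corresponds to Vudor h word-initially before a back vowel.
koszahi ~ koszehi, balvasal ~ belvesel — Rinek a corresponds to Vudor e after a consonant, before a consonant other than r, m, n, p, b, f, v.
Applying these to Rinek 'sosahul':
  sosahul → hosahul   (s→h word-initially before a back vowel)
  hosahul → hosehul   (a→e after a consonant, before a consonant other than r, m, n, p, b, f, v)
So the Vudor cognate is 'hosehul'.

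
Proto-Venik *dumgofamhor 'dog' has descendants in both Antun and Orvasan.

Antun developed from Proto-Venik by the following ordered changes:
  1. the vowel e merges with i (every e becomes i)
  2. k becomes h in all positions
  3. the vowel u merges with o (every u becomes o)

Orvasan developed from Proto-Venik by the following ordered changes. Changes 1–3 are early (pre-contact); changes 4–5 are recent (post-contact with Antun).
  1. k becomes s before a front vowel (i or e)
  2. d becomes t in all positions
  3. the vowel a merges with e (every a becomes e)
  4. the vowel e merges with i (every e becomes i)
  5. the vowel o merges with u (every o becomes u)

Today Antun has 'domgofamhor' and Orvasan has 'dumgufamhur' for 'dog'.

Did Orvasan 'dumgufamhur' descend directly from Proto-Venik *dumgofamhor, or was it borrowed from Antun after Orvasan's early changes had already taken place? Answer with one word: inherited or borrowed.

If inherited, *dumgofamhor would pass through all of Orvasan's changes:
Orvasan: *dumgofamhor > tumgofamhor > tumgofemhor > tumgofimhor > tumgufimhur  (by unconditioned shift, vowel merger, vowel merger, vowel merger)
If borrowed from Antun 'domgofamhor' after the early changes, it would undergo only the recent ones:
  rule 4 (vowel merger): no change (domgofamhor)
  rule 5 (vowel merger): domgofamhor → dumgufamhur
  ⇒ as a loan: dumgufamhur
Orvasan 'dumgufamhur' matches the loan outcome 'dumgufamhur', not the inherited 'tumgufimhur' — it skipped the early Orvasan changes, so it was borrowed from Antun.

borrowed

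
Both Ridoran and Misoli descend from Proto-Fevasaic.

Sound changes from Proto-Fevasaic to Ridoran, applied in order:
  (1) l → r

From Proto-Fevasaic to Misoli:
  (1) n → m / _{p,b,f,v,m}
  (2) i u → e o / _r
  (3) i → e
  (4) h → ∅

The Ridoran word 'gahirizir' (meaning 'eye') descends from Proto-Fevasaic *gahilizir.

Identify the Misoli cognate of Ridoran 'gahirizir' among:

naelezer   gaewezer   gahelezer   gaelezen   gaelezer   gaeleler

Misoli: *gahilizir
  gahilizir (rule 1 does not apply)
  gahilizir → gahilizer   [pre-rhotic lowering]
  gahilizer → gahelezer   [vowel merger]
  gahelezer → gaelezer   [h-loss]
  giving Misoli gaelezer.

gaelezer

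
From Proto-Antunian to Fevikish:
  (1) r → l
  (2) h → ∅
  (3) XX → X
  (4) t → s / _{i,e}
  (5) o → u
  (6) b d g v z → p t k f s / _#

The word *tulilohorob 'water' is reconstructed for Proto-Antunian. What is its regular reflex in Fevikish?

Fevikish: start from *tulilohorob.
  rule 1 (unconditioned shift): tulilohorob → tuliloholob
  rule 2 (h-loss): tuliloholob → tuliloolob
  rule 3 (degemination): tuliloolob → tulilolob
  rule 4: no change — tulilolob
  rule 5 (vowel merger): tulilolob → tulilulub
  rule 6 (final devoicing): tulilulub → tulilulup
  ⇒ Fevikish tulilulup

tulilulup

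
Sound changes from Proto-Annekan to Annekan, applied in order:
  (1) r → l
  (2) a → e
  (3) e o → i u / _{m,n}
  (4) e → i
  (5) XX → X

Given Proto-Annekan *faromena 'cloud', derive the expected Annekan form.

filumini

Annekan: *faromena
  faromena → falomena   [unconditioned shift]
  falomena → felomene   [vowel merger]
  felomene → felumine   [pre-nasal raising]
  felumine → filumini   [vowel merger]
  filumini (rule 5 does not apply)
  giving Annekan filumini.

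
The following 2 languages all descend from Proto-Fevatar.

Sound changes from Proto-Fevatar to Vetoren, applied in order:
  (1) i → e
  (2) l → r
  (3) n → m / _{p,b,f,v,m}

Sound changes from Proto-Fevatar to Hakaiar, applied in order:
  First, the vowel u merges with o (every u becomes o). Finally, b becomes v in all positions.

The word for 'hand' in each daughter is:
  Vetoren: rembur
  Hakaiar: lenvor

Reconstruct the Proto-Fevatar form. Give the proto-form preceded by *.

Position 3: Vetoren has m, Hakaiar has n. Hakaiar preserves n here (none of its changes turn any other segment into n), so the proto-segment is *n.
Position 4: Vetoren has b, Hakaiar has v. Vetoren preserves b here (none of its changes turn any other segment into b), so the proto-segment is *b.
Position 5: Vetoren has u, Hakaiar has o. Vetoren preserves u here (none of its changes turn any other segment into u), so the proto-segment is *u.
This points to *lenbur. Verify forward in each daughter:
Vetoren: *lenbur > renbur > rembur  (by unconditioned shift, nasal place assimilation)
Hakaiar: start from *lenbur.
  rule 1 (vowel merger): lenbur → lenbor
  rule 2 (unconditioned shift): lenbor → lenvor
  ⇒ Hakaiar lenvor
*lenbur is the unique common source.

*lenbur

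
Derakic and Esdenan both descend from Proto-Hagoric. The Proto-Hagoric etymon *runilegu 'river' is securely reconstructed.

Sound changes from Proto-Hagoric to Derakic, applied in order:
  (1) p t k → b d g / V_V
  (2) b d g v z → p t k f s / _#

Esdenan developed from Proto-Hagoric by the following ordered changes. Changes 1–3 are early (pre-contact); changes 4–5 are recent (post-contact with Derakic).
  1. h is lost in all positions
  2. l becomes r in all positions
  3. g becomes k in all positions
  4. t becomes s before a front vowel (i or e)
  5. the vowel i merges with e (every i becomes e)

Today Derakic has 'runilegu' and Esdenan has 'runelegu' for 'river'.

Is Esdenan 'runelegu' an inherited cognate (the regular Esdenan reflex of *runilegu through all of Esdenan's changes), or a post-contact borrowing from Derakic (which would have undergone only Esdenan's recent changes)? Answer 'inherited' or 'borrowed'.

borrowed

If inherited, *runilegu would pass through all of Esdenan's changes:
Esdenan: *runilegu
  runilegu (rule 1 does not apply)
  runilegu → runiregu   [unconditioned shift]
  runiregu → runireku   [unconditioned shift]
  runireku (rule 4 does not apply)
  runireku → runereku   [vowel merger]
  giving Esdenan runereku.
If borrowed from Derakic 'runilegu' after the early changes, it would undergo only the recent ones:
  rule 4 (palatalisation): no change (runilegu)
  rule 5 (vowel merger): runilegu → runelegu
  ⇒ as a loan: runelegu
Esdenan 'runelegu' matches the loan outcome 'runelegu', not the inherited 'runereku' — it skipped the early Esdenan changes, so it was borrowed from Derakic.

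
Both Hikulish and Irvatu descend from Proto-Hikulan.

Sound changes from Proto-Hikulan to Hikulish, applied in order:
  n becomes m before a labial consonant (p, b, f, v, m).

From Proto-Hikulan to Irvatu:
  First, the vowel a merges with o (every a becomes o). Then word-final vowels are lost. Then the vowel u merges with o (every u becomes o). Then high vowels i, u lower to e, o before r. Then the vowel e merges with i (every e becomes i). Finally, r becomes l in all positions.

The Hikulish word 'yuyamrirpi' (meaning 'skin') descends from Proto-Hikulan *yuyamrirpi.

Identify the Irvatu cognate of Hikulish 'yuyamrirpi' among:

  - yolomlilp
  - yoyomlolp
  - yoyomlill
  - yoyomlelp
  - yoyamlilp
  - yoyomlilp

Irvatu: start from *yuyamrirpi.
  rule 1 (vowel merger): yuyamrirpi → yuyomrirpi
  rule 2 (apocope): yuyomrirpi → yuyomrirp
  rule 3 (vowel merger): yuyomrirp → yoyomrirp
  rule 4 (pre-rhotic lowering): yoyomrirp → yoyomrerp
  rule 5 (vowel merger): yoyomrerp → yoyomrirp
  rule 6 (unconditioned shift): yoyomrirp → yoyomlilp
  ⇒ Irvatu yoyomlilp

yoyomlilp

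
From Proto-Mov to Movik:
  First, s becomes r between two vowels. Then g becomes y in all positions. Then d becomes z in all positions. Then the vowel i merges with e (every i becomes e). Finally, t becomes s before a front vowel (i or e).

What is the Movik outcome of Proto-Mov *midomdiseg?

mezomzerey

Movik: *midomdiseg > midomdireg > midomdirey > mizomzirey > mezomzerey  (by rhotacism, unconditioned shift, unconditioned shift, vowel merger)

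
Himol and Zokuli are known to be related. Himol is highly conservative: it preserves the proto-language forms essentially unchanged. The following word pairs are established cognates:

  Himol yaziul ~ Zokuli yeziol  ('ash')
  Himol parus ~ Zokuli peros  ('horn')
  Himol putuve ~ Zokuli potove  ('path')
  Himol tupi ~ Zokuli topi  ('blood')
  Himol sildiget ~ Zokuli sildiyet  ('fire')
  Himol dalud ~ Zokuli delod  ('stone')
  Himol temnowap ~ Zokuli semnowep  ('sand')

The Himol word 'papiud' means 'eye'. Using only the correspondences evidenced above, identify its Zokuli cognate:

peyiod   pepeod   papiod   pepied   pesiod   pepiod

pepiod

temnowap ~ semnowep — Himol a corresponds to Zokuli e after a consonant, before a labial obstruent.
yaziul ~ yeziol — Himol u corresponds to Zokuli o after a vowel, before a consonant other than r, m, n, p, b, f, v.
Applying these to Himol 'papiud':
  papiud → pepiud   (a→e after a consonant, before a labial obstruent)
  pepiud → pepiod   (u→o after a vowel, before a consonant other than r, m, n, p, b, f, v)
So the Zokuli cognate is 'pepiod'.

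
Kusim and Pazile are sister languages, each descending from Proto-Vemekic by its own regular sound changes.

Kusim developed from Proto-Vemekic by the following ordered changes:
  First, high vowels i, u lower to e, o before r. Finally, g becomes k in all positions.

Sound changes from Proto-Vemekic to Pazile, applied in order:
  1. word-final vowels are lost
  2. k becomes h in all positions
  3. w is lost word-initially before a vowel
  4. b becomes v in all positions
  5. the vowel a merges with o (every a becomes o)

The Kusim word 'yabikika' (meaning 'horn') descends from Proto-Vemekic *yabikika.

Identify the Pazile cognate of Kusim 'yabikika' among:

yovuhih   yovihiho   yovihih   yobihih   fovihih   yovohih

Pazile: *yabikika
  yabikika → yabikik   [apocope]
  yabikik → yabihih   [unconditioned shift]
  yabihih (rule 3 does not apply)
  yabihih → yavihih   [unconditioned shift]
  yavihih → yovihih   [vowel merger]
  giving Pazile yovihih.
Only 'yovihih' matches the regular Pazile development of *yabikika.

yovihih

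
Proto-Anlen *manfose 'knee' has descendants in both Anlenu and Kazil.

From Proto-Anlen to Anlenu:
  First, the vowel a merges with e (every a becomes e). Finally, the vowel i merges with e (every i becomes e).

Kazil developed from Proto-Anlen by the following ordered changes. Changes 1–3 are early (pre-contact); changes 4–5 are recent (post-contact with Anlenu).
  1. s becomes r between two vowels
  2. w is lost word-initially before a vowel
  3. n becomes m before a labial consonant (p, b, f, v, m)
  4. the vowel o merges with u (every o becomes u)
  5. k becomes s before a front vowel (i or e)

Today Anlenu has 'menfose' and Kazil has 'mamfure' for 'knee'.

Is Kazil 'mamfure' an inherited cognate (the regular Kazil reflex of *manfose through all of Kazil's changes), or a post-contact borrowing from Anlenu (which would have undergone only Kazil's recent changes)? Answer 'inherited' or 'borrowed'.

If inherited, *manfose would pass through all of Kazil's changes:
Kazil: *manfose > manfore > mamfore > mamfure  (by rhotacism, nasal place assimilation, vowel merger)
If borrowed from Anlenu 'menfose' after the early changes, it would undergo only the recent ones:
  rule 4 (vowel merger): menfose → menfuse
  rule 5 (palatalisation): no change (menfuse)
  ⇒ as a loan: menfuse
Kazil 'mamfure' matches the inherited outcome exactly, so it is an inherited cognate, not a loan.

inherited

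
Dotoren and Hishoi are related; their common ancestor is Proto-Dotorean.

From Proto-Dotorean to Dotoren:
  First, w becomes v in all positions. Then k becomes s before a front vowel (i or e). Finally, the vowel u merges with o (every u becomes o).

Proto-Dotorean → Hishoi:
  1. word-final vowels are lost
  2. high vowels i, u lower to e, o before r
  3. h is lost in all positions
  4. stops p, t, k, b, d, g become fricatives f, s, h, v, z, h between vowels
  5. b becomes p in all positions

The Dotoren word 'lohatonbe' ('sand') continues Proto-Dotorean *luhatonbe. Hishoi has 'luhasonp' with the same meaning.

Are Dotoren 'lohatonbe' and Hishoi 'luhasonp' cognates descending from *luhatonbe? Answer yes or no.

no

Derive the expected Hishoi reflex of *luhatonbe:
Hishoi: start from *luhatonbe.
  rule 1 (apocope): luhatonbe → luhatonb
  rule 2: no change — luhatonb
  rule 3 (h-loss): luhatonb → luatonb
  rule 4 (intervocalic lenition): luatonb → luasonb
  rule 5 (unconditioned shift): luasonb → luasonp
  ⇒ Hishoi luasonp
The regular Hishoi reflex would be 'luasonp', but the attested form is 'luhasonp'. The correspondence is irregular, so they are not cognates (the Hishoi form has a different source).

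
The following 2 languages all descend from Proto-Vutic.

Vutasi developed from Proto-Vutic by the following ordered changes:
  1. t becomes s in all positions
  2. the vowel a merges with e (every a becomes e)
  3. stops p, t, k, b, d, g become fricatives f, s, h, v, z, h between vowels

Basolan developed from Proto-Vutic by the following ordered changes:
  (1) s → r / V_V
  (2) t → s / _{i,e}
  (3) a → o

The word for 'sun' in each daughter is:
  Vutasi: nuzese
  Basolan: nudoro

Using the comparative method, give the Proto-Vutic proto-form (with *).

*nudasa

Position 4: Vutasi has e, Basolan has o. Taking the neighbouring segments as reconstructed: Vutasi e could go back to *a or *e; Basolan o could go back to *a or *o — the one source consistent with every daughter is *a.
Position 3: Vutasi has z, Basolan has d. Basolan preserves d here (none of its changes turn any other segment into d), so the proto-segment is *d.
Continuing position by position gives *nudasa; check it forward:
Vutasi: start from *nudasa.
  rule 1: no change — nudasa
  rule 2 (vowel merger): nudasa → nudese
  rule 3 (intervocalic lenition): nudese → nuzese
  ⇒ Vutasi nuzese
Basolan: start from *nudasa.
  rule 1 (rhotacism): nudasa → nudara
  rule 2: no change — nudara
  rule 3 (vowel merger): nudara → nudoro
  ⇒ Basolan nudoro
No other proto-form is consistent with every reflex, so the reconstruction is *nudasa.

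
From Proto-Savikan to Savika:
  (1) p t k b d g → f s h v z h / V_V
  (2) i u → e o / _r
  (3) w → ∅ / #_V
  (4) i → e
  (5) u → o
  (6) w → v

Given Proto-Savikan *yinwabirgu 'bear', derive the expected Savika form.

Savika: *yinwabirgu
  yinwabirgu → yinwavirgu   [intervocalic lenition]
  yinwavirgu → yinwavergu   [pre-rhotic lowering]
  yinwavergu (rule 3 does not apply)
  yinwavergu → yenwavergu   [vowel merger]
  yenwavergu → yenwavergo   [vowel merger]
  yenwavergo → yenvavergo   [unconditioned shift]
  giving Savika yenvavergo.

yenvavergo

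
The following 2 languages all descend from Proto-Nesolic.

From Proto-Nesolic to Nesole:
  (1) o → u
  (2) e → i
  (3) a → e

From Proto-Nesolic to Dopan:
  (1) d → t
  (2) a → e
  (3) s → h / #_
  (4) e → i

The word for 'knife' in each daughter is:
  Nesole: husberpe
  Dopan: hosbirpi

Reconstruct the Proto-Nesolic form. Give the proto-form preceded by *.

*hosbarpa

Position 5: Nesole has e, Dopan has i. In Nesole, e can only continue *a, so the proto-segment is *a.
Position 8: Nesole has e, Dopan has i. In Nesole, e can only continue *a, so the proto-segment is *a.
Position 2: Nesole has u, Dopan has o. Dopan preserves o here (none of its changes turn any other segment into o), so the proto-segment is *o.
Continuing position by position gives *hosbarpa; check it forward:
Nesole: start from *hosbarpa.
  rule 1 (vowel merger): hosbarpa → husbarpa
  rule 2: no change — husbarpa
  rule 3 (vowel merger): husbarpa → husberpe
  ⇒ Nesole husberpe
Dopan: start from *hosbarpa.
  rule 1: no change — hosbarpa
  rule 2 (vowel merger): hosbarpa → hosberpe
  rule 3: no change — hosberpe
  rule 4 (vowel merger): hosberpe → hosbirpi
  ⇒ Dopan hosbirpi
Only *hosbarpa yields all of Nesole husberpe, Dopan hosbirpi.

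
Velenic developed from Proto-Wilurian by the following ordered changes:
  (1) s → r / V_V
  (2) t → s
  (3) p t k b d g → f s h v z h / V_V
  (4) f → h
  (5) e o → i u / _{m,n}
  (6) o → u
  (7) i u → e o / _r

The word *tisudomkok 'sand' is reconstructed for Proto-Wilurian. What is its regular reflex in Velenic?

Velenic: start from *tisudomkok.
  rule 1 (rhotacism): tisudomkok → tirudomkok
  rule 2 (unconditioned shift): tirudomkok → sirudomkok
  rule 3 (intervocalic lenition): sirudomkok → siruzomkok
  rule 4: no change — siruzomkok
  rule 5 (pre-nasal raising): siruzomkok → siruzumkok
  rule 6 (vowel merger): siruzumkok → siruzumkuk
  rule 7 (pre-rhotic lowering): siruzumkuk → seruzumkuk
  ⇒ Velenic seruzumkuk

seruzumkuk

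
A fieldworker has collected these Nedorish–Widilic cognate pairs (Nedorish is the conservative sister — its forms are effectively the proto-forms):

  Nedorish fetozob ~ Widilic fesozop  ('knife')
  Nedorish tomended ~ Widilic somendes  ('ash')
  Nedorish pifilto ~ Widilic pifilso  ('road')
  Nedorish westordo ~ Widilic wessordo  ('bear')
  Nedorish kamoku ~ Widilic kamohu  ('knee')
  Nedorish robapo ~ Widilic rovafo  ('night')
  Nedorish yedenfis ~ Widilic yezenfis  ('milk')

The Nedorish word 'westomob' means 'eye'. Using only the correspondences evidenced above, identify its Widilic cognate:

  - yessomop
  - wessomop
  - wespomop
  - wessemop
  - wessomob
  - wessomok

pifilto ~ pifilso, westordo ~ wessordo — Nedorish t corresponds to Widilic s after a consonant, before a back vowel.
fetozob ~ fesozop — Nedorish b corresponds to Widilic p word-finally.
Applying these to Nedorish 'westomob':
  westomob → wessomob   (t→s after a consonant, before a back vowel)
  wessomob → wessomop   (b→p word-finally)
So the Widilic cognate is 'wessomop'.

wessomop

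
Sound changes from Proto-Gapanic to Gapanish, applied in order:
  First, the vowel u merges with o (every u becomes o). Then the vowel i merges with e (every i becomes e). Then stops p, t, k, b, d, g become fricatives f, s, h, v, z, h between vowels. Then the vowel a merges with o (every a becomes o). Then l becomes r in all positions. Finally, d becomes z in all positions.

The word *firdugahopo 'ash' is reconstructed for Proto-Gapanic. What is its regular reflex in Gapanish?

ferzohohofo

Gapanish: *firdugahopo > firdogahopo > ferdogahopo > ferdohahofo > ferdohohofo > ferzohohofo  (by vowel merger, vowel merger, intervocalic lenition, vowel merger, unconditioned shift)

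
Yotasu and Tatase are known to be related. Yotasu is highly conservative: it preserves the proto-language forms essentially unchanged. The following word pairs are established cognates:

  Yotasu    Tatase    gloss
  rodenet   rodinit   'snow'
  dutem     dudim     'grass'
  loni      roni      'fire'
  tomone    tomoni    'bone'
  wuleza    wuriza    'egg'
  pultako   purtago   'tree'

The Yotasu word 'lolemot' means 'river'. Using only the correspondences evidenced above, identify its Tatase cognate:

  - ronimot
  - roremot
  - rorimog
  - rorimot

loni ~ roni — Yotasu l corresponds to Tatase r word-initially before a back vowel.
wuleza ~ wuriza — Yotasu l corresponds to Tatase r between vowels (before a front vowel).
dutem ~ dudim — Yotasu e corresponds to Tatase i after a consonant, before a nasal.
Applying these to Yotasu 'lolemot':
  lolemot → rolemot   (l→r word-initially before a back vowel)
  rolemot → roremot   (l→r between vowels (before a front vowel))
  roremot → rorimot   (e→i after a consonant, before a nasal)
So the Tatase cognate is 'rorimot'.

rorimot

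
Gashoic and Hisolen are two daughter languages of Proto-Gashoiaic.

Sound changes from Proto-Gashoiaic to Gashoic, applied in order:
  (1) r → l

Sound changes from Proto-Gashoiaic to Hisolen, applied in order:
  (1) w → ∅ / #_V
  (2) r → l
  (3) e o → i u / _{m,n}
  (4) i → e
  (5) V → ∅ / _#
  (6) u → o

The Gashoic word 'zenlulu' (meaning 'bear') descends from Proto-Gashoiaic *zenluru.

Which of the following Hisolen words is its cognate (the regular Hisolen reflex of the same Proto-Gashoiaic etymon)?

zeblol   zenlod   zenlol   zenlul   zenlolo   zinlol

zenlol

Hisolen: *zenluru
  zenluru (rule 1 does not apply)
  zenluru → zenlulu   [unconditioned shift]
  zenlulu → zinlulu   [pre-nasal raising]
  zinlulu → zenlulu   [vowel merger]
  zenlulu → zenlul   [apocope]
  zenlul → zenlol   [vowel merger]
  giving Hisolen zenlol.
Among the options, 'zenlol' alone shows every Hisolen change applied in order.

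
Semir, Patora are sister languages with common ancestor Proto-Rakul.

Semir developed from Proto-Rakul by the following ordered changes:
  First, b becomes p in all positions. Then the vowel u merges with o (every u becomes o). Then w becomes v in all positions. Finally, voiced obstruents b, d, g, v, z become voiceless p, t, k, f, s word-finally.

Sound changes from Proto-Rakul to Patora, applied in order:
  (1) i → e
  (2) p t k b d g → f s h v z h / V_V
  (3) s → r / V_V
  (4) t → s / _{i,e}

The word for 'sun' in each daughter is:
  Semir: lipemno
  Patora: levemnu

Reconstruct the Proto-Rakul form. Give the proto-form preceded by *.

Position 7: Semir has o, Patora has u. Patora preserves u here (none of its changes turn any other segment into u), so the proto-segment is *u.
Position 2: Semir has i, Patora has e. Semir preserves i here (none of its changes turn any other segment into i), so the proto-segment is *i.
Position 3: Semir has p, Patora has v. Taking the neighbouring segments as reconstructed: Semir p could go back to *p or *b; Patora v could go back to *b or *v — the one source consistent with every daughter is *b.
Verify the candidate proto-form against each daughter:
Semir: start from *libemnu.
  rule 1 (unconditioned shift): libemnu → lipemnu
  rule 2 (vowel merger): lipemnu → lipemno
  rule 3: no change — lipemno
  rule 4: no change — lipemno
  ⇒ Semir lipemno
Patora: *libemnu
  libemnu → lebemnu   [vowel merger]
  lebemnu → levemnu   [intervocalic lenition]
  levemnu (rule 3 does not apply)
  levemnu (rule 4 does not apply)
  giving Patora levemnu.
*libemnu is the unique common source.

*libemnu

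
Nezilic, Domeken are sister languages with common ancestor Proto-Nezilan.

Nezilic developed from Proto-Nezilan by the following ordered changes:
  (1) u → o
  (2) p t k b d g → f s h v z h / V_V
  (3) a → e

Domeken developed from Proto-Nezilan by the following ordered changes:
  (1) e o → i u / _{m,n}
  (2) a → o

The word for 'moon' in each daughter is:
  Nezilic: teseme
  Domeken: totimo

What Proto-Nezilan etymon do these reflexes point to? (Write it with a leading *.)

Position 2: Nezilic has e, Domeken has o. Taking the neighbouring segments as reconstructed: Nezilic e could go back to *a or *e; Domeken o could go back to *a or *o — the one source consistent with every daughter is *a.
Position 6: Nezilic has e, Domeken has o. Taking the neighbouring segments as reconstructed: Nezilic e could go back to *a or *e; Domeken o could go back to *a or *o — the one source consistent with every daughter is *a.
Position 4: Nezilic has e, Domeken has i. Taking the neighbouring segments as reconstructed: Nezilic e could go back to *a or *e; Domeken i could go back to *e or *i — the one source consistent with every daughter is *e.
This points to *tatema. Verify forward in each daughter:
Nezilic: *tatema > tasema > teseme  (by intervocalic lenition, vowel merger)
Domeken: start from *tatema.
  rule 1 (pre-nasal raising): tatema → tatima
  rule 2 (vowel merger): tatima → totimo
  ⇒ Domeken totimo
Only *tatema yields all of Nezilic teseme, Domeken totimo.

*tatema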